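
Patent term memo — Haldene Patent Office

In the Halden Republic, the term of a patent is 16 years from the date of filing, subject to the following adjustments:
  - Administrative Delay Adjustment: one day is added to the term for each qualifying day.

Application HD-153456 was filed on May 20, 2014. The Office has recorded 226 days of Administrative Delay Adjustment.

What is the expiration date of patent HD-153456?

Base term: filing date + 16 years → 20 May 2030.
Administrative Delay Adjustment: +226 days → 1 January 2031.

January 1, 2031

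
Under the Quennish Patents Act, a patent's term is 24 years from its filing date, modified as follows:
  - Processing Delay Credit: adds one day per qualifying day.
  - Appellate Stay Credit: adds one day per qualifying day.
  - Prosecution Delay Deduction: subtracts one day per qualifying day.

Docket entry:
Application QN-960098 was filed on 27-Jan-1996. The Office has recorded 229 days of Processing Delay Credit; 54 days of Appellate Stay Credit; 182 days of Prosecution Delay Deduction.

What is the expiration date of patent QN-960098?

Base term: filing date + 24 years → 27 January 2020.
Processing Delay Credit: +229 days → 12 September 2020.
Appellate Stay Credit: +54 days → 5 November 2020.
Prosecution Delay Deduction: −182 days → 7 May 2020.

2020-05-07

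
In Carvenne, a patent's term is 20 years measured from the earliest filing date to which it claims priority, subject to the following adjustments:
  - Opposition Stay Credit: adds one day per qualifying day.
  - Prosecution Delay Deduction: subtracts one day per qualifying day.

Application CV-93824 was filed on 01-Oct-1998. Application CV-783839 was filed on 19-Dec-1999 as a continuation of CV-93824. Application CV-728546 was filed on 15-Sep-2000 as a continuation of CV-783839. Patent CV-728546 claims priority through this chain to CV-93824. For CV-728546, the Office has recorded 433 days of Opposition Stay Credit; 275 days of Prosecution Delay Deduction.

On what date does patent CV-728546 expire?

2019-03-08

Earliest priority filing: 1 October 1998.
Base term: 1 October 1998 + 20 years → 1 October 2018.
Opposition Stay Credit: +433 days → 8 December 2019.
Prosecution Delay Deduction: −275 days → 8 March 2019.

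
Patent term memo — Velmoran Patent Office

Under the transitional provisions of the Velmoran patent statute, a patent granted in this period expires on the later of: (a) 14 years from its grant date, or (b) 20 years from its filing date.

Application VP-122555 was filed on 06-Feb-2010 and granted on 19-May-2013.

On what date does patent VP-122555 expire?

(a) grant + 14 years → 19 May 2027.
(b) filing + 20 years → 6 February 2030.
Later of the two: 6 February 2030.

February 6, 2030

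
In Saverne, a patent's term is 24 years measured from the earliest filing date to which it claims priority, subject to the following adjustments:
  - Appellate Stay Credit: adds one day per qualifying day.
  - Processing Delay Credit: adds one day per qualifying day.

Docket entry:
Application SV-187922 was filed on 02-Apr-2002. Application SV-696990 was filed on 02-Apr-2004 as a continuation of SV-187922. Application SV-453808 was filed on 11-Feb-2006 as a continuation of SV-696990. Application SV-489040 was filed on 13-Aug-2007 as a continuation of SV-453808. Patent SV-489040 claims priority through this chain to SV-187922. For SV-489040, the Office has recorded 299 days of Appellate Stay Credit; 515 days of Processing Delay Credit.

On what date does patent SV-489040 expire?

June 24, 2028

Earliest priority filing: 2 April 2002.
Base term: 2 April 2002 + 24 years → 2 April 2026.
Appellate Stay Credit: +299 days → 26 January 2027.
Processing Delay Credit: +515 days → 24 June 2028.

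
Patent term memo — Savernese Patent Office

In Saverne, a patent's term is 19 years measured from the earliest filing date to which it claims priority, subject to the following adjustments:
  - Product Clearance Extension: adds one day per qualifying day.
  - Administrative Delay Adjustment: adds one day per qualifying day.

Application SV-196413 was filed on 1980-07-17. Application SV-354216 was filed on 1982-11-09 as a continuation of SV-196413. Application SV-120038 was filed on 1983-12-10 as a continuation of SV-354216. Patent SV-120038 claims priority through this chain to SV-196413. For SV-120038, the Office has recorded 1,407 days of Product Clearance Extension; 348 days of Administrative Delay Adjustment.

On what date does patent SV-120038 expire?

2004-05-06

Earliest priority filing: 17 July 1980.
Base term: 17 July 1980 + 19 years → 17 July 1999.
Product Clearance Extension: +1407 days → 24 May 2003.
Administrative Delay Adjustment: +348 days → 6 May 2004.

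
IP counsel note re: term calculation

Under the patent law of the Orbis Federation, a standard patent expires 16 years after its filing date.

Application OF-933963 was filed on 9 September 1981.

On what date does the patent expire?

1997-09-09

Filing date + 16 years → 9 September 1997.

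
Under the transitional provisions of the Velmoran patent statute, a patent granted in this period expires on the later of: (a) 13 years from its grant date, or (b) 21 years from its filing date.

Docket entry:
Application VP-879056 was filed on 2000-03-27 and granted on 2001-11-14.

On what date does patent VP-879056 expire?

(a) grant + 13 years → 14 November 2014.
(b) filing + 21 years → 27 March 2021.
Later of the two: 27 March 2021.

2021-03-27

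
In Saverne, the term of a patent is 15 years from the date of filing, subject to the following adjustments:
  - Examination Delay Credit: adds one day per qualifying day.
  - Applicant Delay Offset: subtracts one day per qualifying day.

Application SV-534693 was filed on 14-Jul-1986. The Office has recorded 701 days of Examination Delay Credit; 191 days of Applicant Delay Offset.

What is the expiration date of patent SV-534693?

Base term: filing date + 15 years → 14 July 2001.
Examination Delay Credit: +701 days → 15 June 2003.
Applicant Delay Offset: −191 days → 6 December 2002.

2002-12-06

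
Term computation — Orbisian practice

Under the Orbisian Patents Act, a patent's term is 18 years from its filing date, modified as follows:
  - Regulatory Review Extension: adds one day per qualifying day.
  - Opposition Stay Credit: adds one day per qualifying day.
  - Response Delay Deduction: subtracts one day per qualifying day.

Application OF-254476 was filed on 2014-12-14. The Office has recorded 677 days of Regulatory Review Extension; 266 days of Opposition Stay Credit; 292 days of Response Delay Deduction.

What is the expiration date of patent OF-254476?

Base term: filing date + 18 years → 14 December 2032.
Regulatory Review Extension: +677 days → 22 October 2034.
Opposition Stay Credit: +266 days → 15 July 2035.
Response Delay Deduction: −292 days → 26 September 2034.

2034-09-26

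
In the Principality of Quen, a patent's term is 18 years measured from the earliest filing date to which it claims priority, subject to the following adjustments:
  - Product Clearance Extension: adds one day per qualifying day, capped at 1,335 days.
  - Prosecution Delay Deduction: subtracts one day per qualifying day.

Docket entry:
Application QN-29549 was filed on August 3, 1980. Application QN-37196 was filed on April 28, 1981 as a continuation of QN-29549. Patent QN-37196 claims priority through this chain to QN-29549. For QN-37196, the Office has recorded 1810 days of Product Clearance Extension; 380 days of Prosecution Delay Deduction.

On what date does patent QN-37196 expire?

Earliest priority filing: 3 August 1980.
Base term: 3 August 1980 + 18 years → 3 August 1998.
Product Clearance Extension: 1810 days claimed exceeds the 1335-day cap, so +1335 days → 30 March 2002.
Prosecution Delay Deduction: −380 days → 15 March 2001.

2001-03-15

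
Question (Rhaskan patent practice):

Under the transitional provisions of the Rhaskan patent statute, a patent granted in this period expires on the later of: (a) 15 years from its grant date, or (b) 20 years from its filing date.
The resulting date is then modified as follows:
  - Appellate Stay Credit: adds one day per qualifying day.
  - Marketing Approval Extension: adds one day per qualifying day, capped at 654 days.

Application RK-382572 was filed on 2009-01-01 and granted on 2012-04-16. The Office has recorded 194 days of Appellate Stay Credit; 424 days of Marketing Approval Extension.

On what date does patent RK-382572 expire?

September 11, 2030

(a) grant + 15 years → 16 April 2027.
(b) filing + 20 years → 1 January 2029.
Later of the two: 1 January 2029.
Appellate Stay Credit: +194 days → 14 July 2029.
Marketing Approval Extension: 424 days (within the 654-day cap) → +424 days → 11 September 2030.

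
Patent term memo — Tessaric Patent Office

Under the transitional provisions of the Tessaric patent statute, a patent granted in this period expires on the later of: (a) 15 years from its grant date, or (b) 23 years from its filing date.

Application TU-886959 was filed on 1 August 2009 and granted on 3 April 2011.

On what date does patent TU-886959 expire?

(a) grant + 15 years → 3 April 2026.
(b) filing + 23 years → 1 August 2032.
Later of the two: 1 August 2032.

2032-08-01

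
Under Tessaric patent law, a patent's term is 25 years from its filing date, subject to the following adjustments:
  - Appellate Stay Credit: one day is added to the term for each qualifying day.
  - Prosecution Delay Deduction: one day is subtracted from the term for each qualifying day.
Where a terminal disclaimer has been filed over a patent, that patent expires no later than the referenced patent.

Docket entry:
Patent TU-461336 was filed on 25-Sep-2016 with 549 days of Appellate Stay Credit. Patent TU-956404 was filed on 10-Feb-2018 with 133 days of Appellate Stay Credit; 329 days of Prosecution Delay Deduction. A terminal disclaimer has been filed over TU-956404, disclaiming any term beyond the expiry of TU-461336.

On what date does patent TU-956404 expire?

Natural term of TU-956404:
  Base: filing + 25 years → 10 February 2043.
  Appellate Stay Credit: +133 days → 23 June 2043.
  Prosecution Delay Deduction: −329 days → 29 July 2042.
Expiry of referenced patent TU-461336:
  Base: filing + 25 years → 25 September 2041.
  Appellate Stay Credit: +549 days → 28 March 2043.
Terminal disclaimer: TU-956404 expires on the earlier of 29 July 2042 and 28 March 2043.

2042-07-29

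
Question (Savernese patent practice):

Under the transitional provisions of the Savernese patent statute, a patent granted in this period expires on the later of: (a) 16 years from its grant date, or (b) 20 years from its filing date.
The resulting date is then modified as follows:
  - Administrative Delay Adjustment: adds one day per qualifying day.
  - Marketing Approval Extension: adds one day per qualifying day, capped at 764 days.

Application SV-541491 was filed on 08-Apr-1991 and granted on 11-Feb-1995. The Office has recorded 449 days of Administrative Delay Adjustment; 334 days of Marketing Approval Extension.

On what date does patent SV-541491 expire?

(a) grant + 16 years → 11 February 2011.
(b) filing + 20 years → 8 April 2011.
Later of the two: 8 April 2011.
Administrative Delay Adjustment: +449 days → 30 June 2012.
Marketing Approval Extension: 334 days (within the 764-day cap) → +334 days → 30 May 2013.

2013-05-30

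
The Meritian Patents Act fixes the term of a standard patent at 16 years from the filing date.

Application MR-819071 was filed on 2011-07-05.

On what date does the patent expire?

Filing date + 16 years → 5 July 2027.

July 5, 2027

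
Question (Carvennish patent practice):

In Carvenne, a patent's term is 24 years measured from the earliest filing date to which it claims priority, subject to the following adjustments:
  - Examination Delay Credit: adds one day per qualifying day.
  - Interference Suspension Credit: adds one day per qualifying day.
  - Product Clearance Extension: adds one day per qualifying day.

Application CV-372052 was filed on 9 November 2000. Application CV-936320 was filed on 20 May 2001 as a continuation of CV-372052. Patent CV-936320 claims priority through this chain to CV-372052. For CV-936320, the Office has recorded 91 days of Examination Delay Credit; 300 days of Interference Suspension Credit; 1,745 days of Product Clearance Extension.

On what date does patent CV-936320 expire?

September 15, 2030

Earliest priority filing: 9 November 2000.
Base term: 9 November 2000 + 24 years → 9 November 2024.
Examination Delay Credit: +91 days → 8 February 2025.
Interference Suspension Credit: +300 days → 5 December 2025.
Product Clearance Extension: +1745 days → 15 September 2030.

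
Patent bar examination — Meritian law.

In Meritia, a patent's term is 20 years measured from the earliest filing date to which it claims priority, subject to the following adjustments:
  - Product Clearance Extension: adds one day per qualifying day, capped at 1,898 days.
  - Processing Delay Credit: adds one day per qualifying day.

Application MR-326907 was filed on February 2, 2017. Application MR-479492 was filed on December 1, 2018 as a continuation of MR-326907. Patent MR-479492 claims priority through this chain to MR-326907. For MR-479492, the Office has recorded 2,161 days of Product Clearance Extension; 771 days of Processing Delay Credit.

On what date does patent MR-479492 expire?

2044-05-25

Earliest priority filing: 2 February 2017.
Base term: 2 February 2017 + 20 years → 2 February 2037.
Product Clearance Extension: 2161 days claimed exceeds the 1898-day cap, so +1898 days → 15 April 2042.
Processing Delay Credit: +771 days → 25 May 2044.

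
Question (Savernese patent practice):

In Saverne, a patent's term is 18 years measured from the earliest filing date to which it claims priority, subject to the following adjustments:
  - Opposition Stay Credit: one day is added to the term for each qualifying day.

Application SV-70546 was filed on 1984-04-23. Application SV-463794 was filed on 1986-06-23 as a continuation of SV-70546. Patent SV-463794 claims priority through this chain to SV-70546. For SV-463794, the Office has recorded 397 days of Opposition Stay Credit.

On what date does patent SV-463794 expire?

2003-05-25

Earliest priority filing: 23 April 1984.
Base term: 23 April 1984 + 18 years → 23 April 2002.
Opposition Stay Credit: +397 days → 25 May 2003.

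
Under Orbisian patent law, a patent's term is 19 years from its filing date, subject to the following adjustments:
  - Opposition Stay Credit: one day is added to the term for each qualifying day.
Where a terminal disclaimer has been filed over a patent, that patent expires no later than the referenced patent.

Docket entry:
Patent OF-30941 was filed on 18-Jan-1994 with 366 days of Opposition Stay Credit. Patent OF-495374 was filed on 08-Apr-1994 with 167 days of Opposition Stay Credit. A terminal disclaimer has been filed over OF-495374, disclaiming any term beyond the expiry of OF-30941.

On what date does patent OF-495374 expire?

September 22, 2013

Natural term of OF-495374:
  Base: filing + 19 years → 8 April 2013.
  Opposition Stay Credit: +167 days → 22 September 2013.
Expiry of referenced patent OF-30941:
  Base: filing + 19 years → 18 January 2013.
  Opposition Stay Credit: +366 days → 19 January 2014.
Terminal disclaimer: OF-495374 expires on the earlier of 22 September 2013 and 19 January 2014.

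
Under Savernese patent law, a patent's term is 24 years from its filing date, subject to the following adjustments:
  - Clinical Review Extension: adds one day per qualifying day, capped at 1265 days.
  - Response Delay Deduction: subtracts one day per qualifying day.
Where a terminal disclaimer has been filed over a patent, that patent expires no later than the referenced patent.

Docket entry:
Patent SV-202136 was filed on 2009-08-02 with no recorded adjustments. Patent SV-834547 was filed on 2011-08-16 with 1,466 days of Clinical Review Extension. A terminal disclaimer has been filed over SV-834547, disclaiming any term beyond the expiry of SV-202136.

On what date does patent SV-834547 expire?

August 2, 2033

Natural term of SV-834547:
  Base: filing + 24 years → 16 August 2035.
  Clinical Review Extension: 1466 days claimed exceeds the 1265-day cap, so +1265 days → 1 February 2039.
Expiry of referenced patent SV-202136:
  Base: filing + 24 years → 2 August 2033.
Terminal disclaimer: SV-834547 expires on the earlier of 1 February 2039 and 2 August 2033.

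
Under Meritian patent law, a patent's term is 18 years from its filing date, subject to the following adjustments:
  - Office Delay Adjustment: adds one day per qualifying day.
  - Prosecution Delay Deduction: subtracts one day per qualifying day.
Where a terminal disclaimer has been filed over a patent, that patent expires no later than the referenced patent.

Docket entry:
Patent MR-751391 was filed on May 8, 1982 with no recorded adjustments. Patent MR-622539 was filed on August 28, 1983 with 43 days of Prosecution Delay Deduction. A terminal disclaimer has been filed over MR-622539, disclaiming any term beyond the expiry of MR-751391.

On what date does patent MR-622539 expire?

2000-05-08

Natural term of MR-622539:
  Base: filing + 18 years → 28 August 2001.
  Prosecution Delay Deduction: −43 days → 16 July 2001.
Expiry of referenced patent MR-751391:
  Base: filing + 18 years → 8 May 2000.
Terminal disclaimer: MR-622539 expires on the earlier of 16 July 2001 and 8 May 2000.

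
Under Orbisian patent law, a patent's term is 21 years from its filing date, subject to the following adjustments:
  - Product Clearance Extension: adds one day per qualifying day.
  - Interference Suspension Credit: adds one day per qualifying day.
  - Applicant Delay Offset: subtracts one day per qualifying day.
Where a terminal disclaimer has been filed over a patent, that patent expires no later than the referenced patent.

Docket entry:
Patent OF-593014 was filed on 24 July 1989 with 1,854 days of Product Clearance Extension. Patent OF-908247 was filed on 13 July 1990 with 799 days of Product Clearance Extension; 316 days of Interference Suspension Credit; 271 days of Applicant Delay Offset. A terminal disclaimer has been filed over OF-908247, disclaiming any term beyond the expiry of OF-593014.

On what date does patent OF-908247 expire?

2013-11-03

Natural term of OF-908247:
  Base: filing + 21 years → 13 July 2011.
  Product Clearance Extension: +799 days → 19 September 2013.
  Interference Suspension Credit: +316 days → 1 August 2014.
  Applicant Delay Offset: −271 days → 3 November 2013.
Expiry of referenced patent OF-593014:
  Base: filing + 21 years → 24 July 2010.
  Product Clearance Extension: +1854 days → 21 August 2015.
Terminal disclaimer: OF-908247 expires on the earlier of 3 November 2013 and 21 August 2015.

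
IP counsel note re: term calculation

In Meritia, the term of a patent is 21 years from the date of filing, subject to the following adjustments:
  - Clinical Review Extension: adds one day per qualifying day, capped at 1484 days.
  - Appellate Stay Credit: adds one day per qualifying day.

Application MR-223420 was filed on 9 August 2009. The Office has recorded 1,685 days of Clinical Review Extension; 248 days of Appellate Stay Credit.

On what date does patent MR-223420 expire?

2035-05-07

Base term: filing date + 21 years → 9 August 2030.
Clinical Review Extension: 1685 days claimed exceeds the 1484-day cap, so +1484 days → 1 September 2034.
Appellate Stay Credit: +248 days → 7 May 2035.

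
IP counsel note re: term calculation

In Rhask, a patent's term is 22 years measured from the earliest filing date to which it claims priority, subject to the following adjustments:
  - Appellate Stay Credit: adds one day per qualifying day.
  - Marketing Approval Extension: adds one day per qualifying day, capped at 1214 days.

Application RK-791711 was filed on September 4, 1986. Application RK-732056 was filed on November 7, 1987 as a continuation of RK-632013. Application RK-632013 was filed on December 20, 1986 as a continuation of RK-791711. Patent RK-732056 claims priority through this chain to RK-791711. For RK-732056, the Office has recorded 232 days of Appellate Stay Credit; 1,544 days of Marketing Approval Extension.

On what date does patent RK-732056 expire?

2012-08-20

Earliest priority filing: 4 September 1986.
Base term: 4 September 1986 + 22 years → 4 September 2008.
Appellate Stay Credit: +232 days → 24 April 2009.
Marketing Approval Extension: 1544 days claimed exceeds the 1214-day cap, so +1214 days → 20 August 2012.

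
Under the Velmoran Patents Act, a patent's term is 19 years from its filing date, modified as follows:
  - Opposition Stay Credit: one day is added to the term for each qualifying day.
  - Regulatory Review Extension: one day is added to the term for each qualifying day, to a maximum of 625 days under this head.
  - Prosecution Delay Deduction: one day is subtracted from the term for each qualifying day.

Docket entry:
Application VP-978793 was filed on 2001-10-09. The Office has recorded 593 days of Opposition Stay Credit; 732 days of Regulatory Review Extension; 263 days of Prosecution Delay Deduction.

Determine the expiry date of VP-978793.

May 22, 2023

Base term: filing date + 19 years → 9 October 2020.
Opposition Stay Credit: +593 days → 25 May 2022.
Regulatory Review Extension: 732 days claimed exceeds the 625-day cap, so +625 days → 9 February 2024.
Prosecution Delay Deduction: −263 days → 22 May 2023.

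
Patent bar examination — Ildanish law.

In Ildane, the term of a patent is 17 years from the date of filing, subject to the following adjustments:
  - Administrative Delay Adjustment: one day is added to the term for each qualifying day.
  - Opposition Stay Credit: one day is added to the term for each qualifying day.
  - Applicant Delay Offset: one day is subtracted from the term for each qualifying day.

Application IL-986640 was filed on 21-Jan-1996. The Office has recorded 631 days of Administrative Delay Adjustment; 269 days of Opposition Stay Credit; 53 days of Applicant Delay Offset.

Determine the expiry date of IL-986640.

Base term: filing date + 17 years → 21 January 2013.
Administrative Delay Adjustment: +631 days → 14 October 2014.
Opposition Stay Credit: +269 days → 10 July 2015.
Applicant Delay Offset: −53 days → 18 May 2015.

May 18, 2015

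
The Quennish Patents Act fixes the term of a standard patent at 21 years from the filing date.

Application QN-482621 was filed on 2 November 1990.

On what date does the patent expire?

2011-11-02

Filing date + 21 years → 2 November 2011.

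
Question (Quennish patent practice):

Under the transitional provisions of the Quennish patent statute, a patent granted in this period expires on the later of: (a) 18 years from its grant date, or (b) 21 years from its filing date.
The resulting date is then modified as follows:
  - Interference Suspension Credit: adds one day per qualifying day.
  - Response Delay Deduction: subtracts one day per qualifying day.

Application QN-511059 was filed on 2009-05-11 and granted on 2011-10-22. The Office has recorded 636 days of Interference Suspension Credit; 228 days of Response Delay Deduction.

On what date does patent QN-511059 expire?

(a) grant + 18 years → 22 October 2029.
(b) filing + 21 years → 11 May 2030.
Later of the two: 11 May 2030.
Interference Suspension Credit: +636 days → 6 February 2032.
Response Delay Deduction: −228 days → 23 June 2031.

June 23, 2031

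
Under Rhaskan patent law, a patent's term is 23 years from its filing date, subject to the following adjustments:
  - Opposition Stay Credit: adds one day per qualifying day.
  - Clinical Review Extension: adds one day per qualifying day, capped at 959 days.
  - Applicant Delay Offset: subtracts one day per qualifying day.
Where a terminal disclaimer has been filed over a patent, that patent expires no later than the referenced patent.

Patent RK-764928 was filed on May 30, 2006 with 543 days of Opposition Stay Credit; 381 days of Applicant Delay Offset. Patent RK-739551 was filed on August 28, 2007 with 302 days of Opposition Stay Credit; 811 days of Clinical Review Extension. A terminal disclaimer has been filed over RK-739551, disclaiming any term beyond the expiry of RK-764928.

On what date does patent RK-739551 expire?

Natural term of RK-739551:
  Base: filing + 23 years → 28 August 2030.
  Opposition Stay Credit: +302 days → 26 June 2031.
  Clinical Review Extension: 811 days (within the 959-day cap) → +811 days → 14 September 2033.
Expiry of referenced patent RK-764928:
  Base: filing + 23 years → 30 May 2029.
  Opposition Stay Credit: +543 days → 24 November 2030.
  Applicant Delay Offset: −381 days → 8 November 2029.
Terminal disclaimer: RK-739551 expires on the earlier of 14 September 2033 and 8 November 2029.

November 8, 2029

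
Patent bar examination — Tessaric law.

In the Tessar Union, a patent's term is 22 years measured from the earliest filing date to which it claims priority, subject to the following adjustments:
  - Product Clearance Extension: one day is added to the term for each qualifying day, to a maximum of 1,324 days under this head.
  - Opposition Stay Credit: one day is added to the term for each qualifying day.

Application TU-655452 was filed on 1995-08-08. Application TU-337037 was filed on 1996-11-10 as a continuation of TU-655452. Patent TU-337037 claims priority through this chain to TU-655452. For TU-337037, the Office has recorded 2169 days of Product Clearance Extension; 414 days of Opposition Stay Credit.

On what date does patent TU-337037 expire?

May 12, 2022

Earliest priority filing: 8 August 1995.
Base term: 8 August 1995 + 22 years → 8 August 2017.
Product Clearance Extension: 2169 days claimed exceeds the 1324-day cap, so +1324 days → 24 March 2021.
Opposition Stay Credit: +414 days → 12 May 2022.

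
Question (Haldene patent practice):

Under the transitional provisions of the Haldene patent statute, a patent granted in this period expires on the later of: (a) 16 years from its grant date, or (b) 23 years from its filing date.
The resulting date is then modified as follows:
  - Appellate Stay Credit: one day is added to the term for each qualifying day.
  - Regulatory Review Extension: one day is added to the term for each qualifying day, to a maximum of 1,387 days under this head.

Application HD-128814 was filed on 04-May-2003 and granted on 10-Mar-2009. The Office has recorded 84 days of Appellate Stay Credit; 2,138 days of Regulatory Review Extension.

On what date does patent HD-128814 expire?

(a) grant + 16 years → 10 March 2025.
(b) filing + 23 years → 4 May 2026.
Later of the two: 4 May 2026.
Appellate Stay Credit: +84 days → 27 July 2026.
Regulatory Review Extension: 2138 days claimed exceeds the 1387-day cap, so +1387 days → 14 May 2030.

2030-05-14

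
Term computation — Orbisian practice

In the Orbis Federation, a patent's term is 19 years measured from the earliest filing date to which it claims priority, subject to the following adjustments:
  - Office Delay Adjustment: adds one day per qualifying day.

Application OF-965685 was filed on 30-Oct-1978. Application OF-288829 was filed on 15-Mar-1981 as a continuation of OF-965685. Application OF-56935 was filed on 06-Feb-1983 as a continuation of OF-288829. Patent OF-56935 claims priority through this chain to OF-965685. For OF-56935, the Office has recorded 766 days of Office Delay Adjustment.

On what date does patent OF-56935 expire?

Earliest priority filing: 30 October 1978.
Base term: 30 October 1978 + 19 years → 30 October 1997.
Office Delay Adjustment: +766 days → 5 December 1999.

1999-12-05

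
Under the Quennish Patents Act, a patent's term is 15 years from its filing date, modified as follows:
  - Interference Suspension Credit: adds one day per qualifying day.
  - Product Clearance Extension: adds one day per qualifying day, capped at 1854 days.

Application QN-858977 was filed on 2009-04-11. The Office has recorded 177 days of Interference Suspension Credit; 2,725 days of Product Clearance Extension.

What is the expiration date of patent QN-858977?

November 2, 2029

Base term: filing date + 15 years → 11 April 2024.
Interference Suspension Credit: +177 days → 5 October 2024.
Product Clearance Extension: 2725 days claimed exceeds the 1854-day cap, so +1854 days → 2 November 2029.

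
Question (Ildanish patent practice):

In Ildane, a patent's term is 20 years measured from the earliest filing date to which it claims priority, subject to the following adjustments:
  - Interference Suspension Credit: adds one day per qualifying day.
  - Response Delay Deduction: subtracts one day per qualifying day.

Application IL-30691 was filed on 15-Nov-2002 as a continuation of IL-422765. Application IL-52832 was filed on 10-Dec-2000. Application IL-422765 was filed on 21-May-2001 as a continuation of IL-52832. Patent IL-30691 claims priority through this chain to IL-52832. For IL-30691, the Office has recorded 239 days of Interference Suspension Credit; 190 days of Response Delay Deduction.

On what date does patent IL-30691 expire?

2021-01-28

Earliest priority filing: 10 December 2000.
Base term: 10 December 2000 + 20 years → 10 December 2020.
Interference Suspension Credit: +239 days → 6 August 2021.
Response Delay Deduction: −190 days → 28 January 2021.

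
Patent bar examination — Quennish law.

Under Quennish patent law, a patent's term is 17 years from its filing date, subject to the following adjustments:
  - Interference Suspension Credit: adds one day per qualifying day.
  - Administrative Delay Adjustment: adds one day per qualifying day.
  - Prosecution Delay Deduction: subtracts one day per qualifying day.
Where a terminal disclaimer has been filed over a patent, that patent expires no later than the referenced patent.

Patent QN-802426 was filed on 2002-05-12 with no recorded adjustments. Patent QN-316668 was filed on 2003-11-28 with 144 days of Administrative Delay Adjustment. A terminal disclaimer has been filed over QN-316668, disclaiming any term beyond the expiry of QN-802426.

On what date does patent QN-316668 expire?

2019-05-12

Natural term of QN-316668:
  Base: filing + 17 years → 28 November 2020.
  Administrative Delay Adjustment: +144 days → 21 April 2021.
Expiry of referenced patent QN-802426:
  Base: filing + 17 years → 12 May 2019.
Terminal disclaimer: QN-316668 expires on the earlier of 21 April 2021 and 12 May 2019.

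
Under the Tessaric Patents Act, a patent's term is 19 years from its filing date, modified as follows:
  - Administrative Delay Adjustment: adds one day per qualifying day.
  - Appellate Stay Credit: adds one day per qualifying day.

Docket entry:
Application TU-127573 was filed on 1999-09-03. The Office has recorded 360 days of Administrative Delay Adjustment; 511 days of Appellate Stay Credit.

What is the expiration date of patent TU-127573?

Base term: filing date + 19 years → 3 September 2018.
Administrative Delay Adjustment: +360 days → 29 August 2019.
Appellate Stay Credit: +511 days → 21 January 2021.

January 21, 2021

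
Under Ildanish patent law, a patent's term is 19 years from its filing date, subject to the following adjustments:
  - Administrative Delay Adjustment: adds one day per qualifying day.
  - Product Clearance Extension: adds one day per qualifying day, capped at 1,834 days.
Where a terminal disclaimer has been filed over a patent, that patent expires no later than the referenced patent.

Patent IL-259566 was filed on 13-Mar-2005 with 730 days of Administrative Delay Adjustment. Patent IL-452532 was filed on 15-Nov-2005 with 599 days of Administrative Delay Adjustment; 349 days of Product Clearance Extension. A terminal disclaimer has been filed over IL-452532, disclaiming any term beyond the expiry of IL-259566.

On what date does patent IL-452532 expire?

2026-03-13

Natural term of IL-452532:
  Base: filing + 19 years → 15 November 2024.
  Administrative Delay Adjustment: +599 days → 7 July 2026.
  Product Clearance Extension: 349 days (within the 1834-day cap) → +349 days → 21 June 2027.
Expiry of referenced patent IL-259566:
  Base: filing + 19 years → 13 March 2024.
  Administrative Delay Adjustment: +730 days → 13 March 2026.
Terminal disclaimer: IL-452532 expires on the earlier of 21 June 2027 and 13 March 2026.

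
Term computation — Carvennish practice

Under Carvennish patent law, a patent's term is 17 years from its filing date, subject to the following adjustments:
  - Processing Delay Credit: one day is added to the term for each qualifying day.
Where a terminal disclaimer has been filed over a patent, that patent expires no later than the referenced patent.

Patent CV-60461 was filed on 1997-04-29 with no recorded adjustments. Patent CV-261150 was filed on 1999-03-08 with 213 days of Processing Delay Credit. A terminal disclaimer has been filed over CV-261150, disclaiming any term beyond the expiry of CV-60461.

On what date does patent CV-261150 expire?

Natural term of CV-261150:
  Base: filing + 17 years → 8 March 2016.
  Processing Delay Credit: +213 days → 7 October 2016.
Expiry of referenced patent CV-60461:
  Base: filing + 17 years → 29 April 2014.
Terminal disclaimer: CV-261150 expires on the earlier of 7 October 2016 and 29 April 2014.

2014-04-29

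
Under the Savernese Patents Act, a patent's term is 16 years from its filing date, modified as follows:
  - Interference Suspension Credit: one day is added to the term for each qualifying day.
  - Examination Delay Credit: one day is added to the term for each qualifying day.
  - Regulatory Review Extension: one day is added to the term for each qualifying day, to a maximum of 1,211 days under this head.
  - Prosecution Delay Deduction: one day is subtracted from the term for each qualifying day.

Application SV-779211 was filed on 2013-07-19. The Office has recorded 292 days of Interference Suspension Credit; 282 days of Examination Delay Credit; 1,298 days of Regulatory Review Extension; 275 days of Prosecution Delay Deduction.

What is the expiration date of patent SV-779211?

2033-09-06

Base term: filing date + 16 years → 19 July 2029.
Interference Suspension Credit: +292 days → 7 May 2030.
Examination Delay Credit: +282 days → 13 February 2031.
Regulatory Review Extension: 1298 days claimed exceeds the 1211-day cap, so +1211 days → 8 June 2034.
Prosecution Delay Deduction: −275 days → 6 September 2033.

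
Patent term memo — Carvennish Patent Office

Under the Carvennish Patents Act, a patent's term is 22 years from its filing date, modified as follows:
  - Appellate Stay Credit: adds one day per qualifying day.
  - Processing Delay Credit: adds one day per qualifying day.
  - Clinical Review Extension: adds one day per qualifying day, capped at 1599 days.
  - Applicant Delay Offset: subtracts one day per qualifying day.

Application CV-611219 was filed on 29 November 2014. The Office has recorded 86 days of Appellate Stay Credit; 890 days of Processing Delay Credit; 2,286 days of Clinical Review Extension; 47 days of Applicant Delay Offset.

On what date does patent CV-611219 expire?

Base term: filing date + 22 years → 29 November 2036.
Appellate Stay Credit: +86 days → 23 February 2037.
Processing Delay Credit: +890 days → 2 August 2039.
Clinical Review Extension: 2286 days claimed exceeds the 1599-day cap, so +1599 days → 18 December 2043.
Applicant Delay Offset: −47 days → 1 November 2043.

2043-11-01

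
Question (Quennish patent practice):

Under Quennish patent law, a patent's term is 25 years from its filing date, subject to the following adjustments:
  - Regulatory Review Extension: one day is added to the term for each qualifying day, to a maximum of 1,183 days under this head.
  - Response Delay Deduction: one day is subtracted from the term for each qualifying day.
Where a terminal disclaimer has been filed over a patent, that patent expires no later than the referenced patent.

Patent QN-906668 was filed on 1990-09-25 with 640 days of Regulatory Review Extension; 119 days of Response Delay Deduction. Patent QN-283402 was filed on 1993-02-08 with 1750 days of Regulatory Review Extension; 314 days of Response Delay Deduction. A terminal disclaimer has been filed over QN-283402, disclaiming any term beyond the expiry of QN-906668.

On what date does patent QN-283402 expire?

Natural term of QN-283402:
  Base: filing + 25 years → 8 February 2018.
  Regulatory Review Extension: 1750 days claimed exceeds the 1183-day cap, so +1183 days → 6 May 2021.
  Response Delay Deduction: −314 days → 26 June 2020.
Expiry of referenced patent QN-906668:
  Base: filing + 25 years → 25 September 2015.
  Regulatory Review Extension: 640 days (within the 1183-day cap) → +640 days → 26 June 2017.
  Response Delay Deduction: −119 days → 27 February 2017.
Terminal disclaimer: QN-283402 expires on the earlier of 26 June 2020 and 27 February 2017.

February 27, 2017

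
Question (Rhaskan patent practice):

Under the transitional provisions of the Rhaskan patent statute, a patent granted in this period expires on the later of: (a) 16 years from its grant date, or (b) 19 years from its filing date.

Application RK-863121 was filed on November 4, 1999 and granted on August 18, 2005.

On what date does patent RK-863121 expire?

(a) grant + 16 years → 18 August 2021.
(b) filing + 19 years → 4 November 2018.
Later of the two: 18 August 2021.

2021-08-18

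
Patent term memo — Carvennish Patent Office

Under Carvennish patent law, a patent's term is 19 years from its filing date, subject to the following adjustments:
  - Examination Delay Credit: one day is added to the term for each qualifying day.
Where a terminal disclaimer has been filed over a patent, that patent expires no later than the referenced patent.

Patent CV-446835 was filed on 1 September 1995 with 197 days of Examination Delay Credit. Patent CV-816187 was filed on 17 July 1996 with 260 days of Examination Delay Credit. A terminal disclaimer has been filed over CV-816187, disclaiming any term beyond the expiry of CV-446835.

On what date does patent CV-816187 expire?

Natural term of CV-816187:
  Base: filing + 19 years → 17 July 2015.
  Examination Delay Credit: +260 days → 2 April 2016.
Expiry of referenced patent CV-446835:
  Base: filing + 19 years → 1 September 2014.
  Examination Delay Credit: +197 days → 17 March 2015.
Terminal disclaimer: CV-816187 expires on the earlier of 2 April 2016 and 17 March 2015.

2015-03-17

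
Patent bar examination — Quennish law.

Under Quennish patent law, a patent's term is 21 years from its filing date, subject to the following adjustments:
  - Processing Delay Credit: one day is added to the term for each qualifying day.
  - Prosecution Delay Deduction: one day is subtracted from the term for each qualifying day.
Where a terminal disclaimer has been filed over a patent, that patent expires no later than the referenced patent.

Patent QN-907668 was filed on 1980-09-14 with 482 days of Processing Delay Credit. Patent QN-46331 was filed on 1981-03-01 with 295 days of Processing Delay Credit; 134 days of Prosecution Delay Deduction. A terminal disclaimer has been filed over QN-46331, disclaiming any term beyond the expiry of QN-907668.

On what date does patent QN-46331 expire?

Natural term of QN-46331:
  Base: filing + 21 years → 1 March 2002.
  Processing Delay Credit: +295 days → 21 December 2002.
  Prosecution Delay Deduction: −134 days → 9 August 2002.
Expiry of referenced patent QN-907668:
  Base: filing + 21 years → 14 September 2001.
  Processing Delay Credit: +482 days → 9 January 2003.
Terminal disclaimer: QN-46331 expires on the earlier of 9 August 2002 and 9 January 2003.

August 9, 2002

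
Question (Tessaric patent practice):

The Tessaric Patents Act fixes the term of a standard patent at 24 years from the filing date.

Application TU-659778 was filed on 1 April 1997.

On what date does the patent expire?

Filing date + 24 years → 1 April 2021.

2021-04-01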